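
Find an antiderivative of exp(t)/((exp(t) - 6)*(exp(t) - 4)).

log(exp(t) - 6)/2 - log(exp(t) - 4)/2 + C

Let u = e^t, du = e^t dt.
The integral becomes ∫ du/((u-4)(u-6)); decompose into partial fractions.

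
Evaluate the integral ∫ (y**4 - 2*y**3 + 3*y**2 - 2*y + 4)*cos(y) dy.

Use integration by parts with u = y**4 - 2*y**3 + 3*y**2 - 2*y + 4, dv = cos(y) dy, so v = sin(y).
Apply parts 4 times (tabular method): alternate signs, differentiate u down to 0, integrate dv up.

y**4*sin(y) - 2*y**3*sin(y) + 4*y**3*cos(y) - 9*y**2*sin(y) - 6*y**2*cos(y) + 10*y*sin(y) - 18*y*cos(y) + 22*sin(y) + 10*cos(y) + C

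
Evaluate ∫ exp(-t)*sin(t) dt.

-exp(-t)*sin(t)/2 - exp(-t)*cos(t)/2 + C

Let I denote the integral. Integrate by parts with u = sin(t), dv = exp(-t) dt, so v = -exp(-t): I = -exp(-t)*sin(t) + ∫ exp(-t)*cos(t) dt.
Apply parts again with u = cos(t), dv = exp(-t) dt: ∫ exp(-t)*cos(t) dt = -exp(-t)*cos(t) − I. Substituting back brings back I: I = -exp(-t)*sin(t) - exp(-t)*cos(t) − I.
Solving for I: (1 + 1)·I equals the remaining terms, so I = (1/2)·(-exp(-t)*sin(t) - exp(-t)*cos(t)).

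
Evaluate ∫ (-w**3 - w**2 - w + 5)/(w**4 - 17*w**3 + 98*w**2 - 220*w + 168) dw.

Factor the denominator: (w - 7)*(w - 6)*(w - 2)**2.
Partial-fraction decomposition: -421/(400*(w - 2)) - 9/(20*(w - 2)**2) + 253/(16*(w - 6)) - 394/(25*(w - 7)).
Integrate each term; A/(w−a) gives A·log|w−a|; A/(w−a)² gives −A/(w−a).

-394*log(w - 7)/25 + 253*log(w - 6)/16 - 421*log(w - 2)/400 + 9/(20*w - 40) + C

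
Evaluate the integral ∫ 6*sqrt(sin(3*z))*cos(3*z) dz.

Let u = sin(3*z), so du = (3*cos(3*z)) dz.
Rewriting, the integral becomes 2·∫ √u du = 2·(2/3)u^(3/2).
Substituting back, u = sin(3*z).

4*sin(3*z)**(3/2)/3 + C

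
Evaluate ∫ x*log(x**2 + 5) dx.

Let u = x**2 + 5, so du = (2*x) dx.
The integral becomes (1/2)·∫ log(u) du; integrate by parts with u′=log(u), dv′=du.

x**2*log(x**2 + 5)/2 - x**2/2 + 5*log(x**2 + 5)/2 + C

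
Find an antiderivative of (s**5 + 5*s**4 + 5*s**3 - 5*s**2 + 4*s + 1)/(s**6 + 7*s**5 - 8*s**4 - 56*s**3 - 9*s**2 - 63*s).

Factor the denominator: s*(s - 3)*(s + 3)*(s + 7)*(s**2 + 1).
Partial-fraction decomposition: 11*(7*s + 1)/(500*(s**2 + 1)) + 6789/(14000*(s + 7)) - 29/(720*(s + 3)) + 751/(1800*(s - 3)) - 1/(63*s).
Integrate each term; A/(s−a) gives A·log|s−a|; the (Bs+D)/(s²+p²) term gives a log and an atan.

-log(s)/63 + 751*log(s - 3)/1800 - 29*log(s + 3)/720 + 6789*log(s + 7)/14000 + 77*log(s**2 + 1)/1000 + 11*atan(s)/500 + C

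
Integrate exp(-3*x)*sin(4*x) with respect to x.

-3*exp(-3*x)*sin(4*x)/25 - 4*exp(-3*x)*cos(4*x)/25 + C

Let I denote the integral. Integrate by parts with u = sin(4*x), dv = exp(-3*x) dx, so v = -exp(-3*x)/3: I = -exp(-3*x)*sin(4*x)/3 + (4/3)·∫ exp(-3*x)*cos(4*x) dx.
Apply parts again with u = cos(4*x), dv = exp(-3*x) dx: ∫ exp(-3*x)*cos(4*x) dx = -exp(-3*x)*cos(4*x)/3 − (4/3)·I. Substituting back brings back I: I = -exp(-3*x)*sin(4*x)/3 - 4*exp(-3*x)*cos(4*x)/9 − (16/9)·I.
Solving for I: (1 + 16/9)·I equals the remaining terms, so I = (9/25)·(-exp(-3*x)*sin(4*x)/3 - 4*exp(-3*x)*cos(4*x)/9).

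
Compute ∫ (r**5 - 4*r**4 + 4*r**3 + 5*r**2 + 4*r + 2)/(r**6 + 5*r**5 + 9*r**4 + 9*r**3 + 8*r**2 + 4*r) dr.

log(r)/2 + 3*log(r + 1) - 111*log(r + 2)/50 - 7*log(r**2 + 1)/50 + 24*atan(r)/25 + 57/(5*r + 10) + C

Factor the denominator: r*(r + 1)*(r + 2)**2*(r**2 + 1).
Partial-fraction decomposition: -(7*r - 24)/(25*(r**2 + 1)) - 111/(50*(r + 2)) - 57/(5*(r + 2)**2) + 3/(r + 1) + 1/(2*r).
Integrate each term; A/(r−a) gives A·log|r−a|; the (Br+D)/(r²+p²) term gives a log and an atan.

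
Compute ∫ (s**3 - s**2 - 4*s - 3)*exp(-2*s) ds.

(-4*s**3 - 2*s**2 + 14*s + 19)*exp(-2*s)/8 + C

Use integration by parts with u = s**3 - s**2 - 4*s - 3, dv = exp(-2*s) ds, so v = -exp(-2*s)/2.
Apply parts 3 times (tabular method): alternate signs, differentiate u down to 0, integrate dv up.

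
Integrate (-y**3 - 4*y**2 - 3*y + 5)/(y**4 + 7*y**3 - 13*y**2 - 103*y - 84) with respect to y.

Factor the denominator: (y - 4)*(y + 1)*(y + 3)*(y + 7).
Partial-fraction decomposition: -173/(264*(y + 7)) + 5/(56*(y + 3)) - 1/(12*(y + 1)) - 27/(77*(y - 4)).
Integrate each term: A/(y−a) contributes A·log|y−a|.

-27*log(y - 4)/77 - log(y + 1)/12 + 5*log(y + 3)/56 - 173*log(y + 7)/264 + C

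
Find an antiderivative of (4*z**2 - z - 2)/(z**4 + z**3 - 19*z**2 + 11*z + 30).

Factor the denominator: (z - 3)*(z - 2)*(z + 1)*(z + 5).
Partial-fraction decomposition: -103/(224*(z + 5)) + 1/(16*(z + 1)) - 4/(7*(z - 2)) + 31/(32*(z - 3)).
Integrate each term: A/(z−a) contributes A·log|z−a|.

31*log(z - 3)/32 - 4*log(z - 2)/7 + log(z + 1)/16 - 103*log(z + 5)/224 + C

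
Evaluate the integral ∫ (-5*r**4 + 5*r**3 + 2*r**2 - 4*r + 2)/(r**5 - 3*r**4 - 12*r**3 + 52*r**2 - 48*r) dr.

-log(r)/24 - 262*log(r - 3)/21 + 163*log(r - 2)/18 - 775*log(r + 4)/504 - 19/(6*r - 12) + C

Factor the denominator: r*(r - 3)*(r - 2)**2*(r + 4).
Partial-fraction decomposition: -775/(504*(r + 4)) + 163/(18*(r - 2)) + 19/(6*(r - 2)**2) - 262/(21*(r - 3)) - 1/(24*r).
Integrate each term; A/(r−a) gives A·log|r−a|; A/(r−a)² gives −A/(r−a).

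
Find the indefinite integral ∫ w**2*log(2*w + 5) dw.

Use integration by parts with u = log(2*w + 5), dv = w**2 dw.
Then du = 2/(2*w + 5) dw and v = w**3/3.

w**3*log(2*w + 5)/3 - w**3/9 + 5*w**2/12 - 25*w/12 + 125*log(2*w + 5)/24 + C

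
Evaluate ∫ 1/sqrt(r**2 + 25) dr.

log(r + sqrt(r**2 + 25)) + C

Substitute r = 5·tan(θ), so dr = 5·sec(θ)^2 dθ and the radical becomes sqrt(r**2 + 25) = 5·sec(θ) by the Pythagorean identity.
Integrate the resulting trig expression in θ, then back-substitute tan(θ) = r/5, sec(θ) = sqrt(r**2 + 25)/5 (absorbing any constant into C).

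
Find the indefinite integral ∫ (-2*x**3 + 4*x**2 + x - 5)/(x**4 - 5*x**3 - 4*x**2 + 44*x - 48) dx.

-65*log(x - 4)/28 + 79*log(x - 2)/100 - 82*log(x + 3)/175 - 3/(10*x - 20) + C

Factor the denominator: (x - 4)*(x - 2)**2*(x + 3).
Partial-fraction decomposition: -82/(175*(x + 3)) + 79/(100*(x - 2)) + 3/(10*(x - 2)**2) - 65/(28*(x - 4)).
Integrate each term; A/(x−a) gives A·log|x−a|; A/(x−a)² gives −A/(x−a).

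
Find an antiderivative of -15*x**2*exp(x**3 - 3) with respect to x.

-5*exp(x**3 - 3) + C

Let u = x**3 - 3, so du = (3*x**2) dx.
Rewriting, the integral becomes -5·∫ e^u du = -5·e^u.
Substituting back, u = x**3 - 3.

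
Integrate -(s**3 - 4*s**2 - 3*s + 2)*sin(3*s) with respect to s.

s**3*cos(3*s)/3 - s**2*sin(3*s)/3 - 4*s**2*cos(3*s)/3 + 8*s*sin(3*s)/9 - 11*s*cos(3*s)/9 + 11*sin(3*s)/27 + 26*cos(3*s)/27 + C

Use integration by parts with u = s**3 - 4*s**2 - 3*s + 2, dv = -sin(3*s) ds, so v = cos(3*s)/3.
Apply parts 3 times (tabular method): alternate signs, differentiate u down to 0, integrate dv up.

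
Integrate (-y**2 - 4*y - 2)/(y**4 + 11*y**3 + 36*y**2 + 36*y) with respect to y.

-log(y)/18 - log(y + 2)/4 + log(y + 3)/9 + 7*log(y + 6)/36 + C

Factor the denominator: y*(y + 2)*(y + 3)*(y + 6).
Partial-fraction decomposition: 7/(36*(y + 6)) + 1/(9*(y + 3)) - 1/(4*(y + 2)) - 1/(18*y).
Integrate each term: A/(y−a) contributes A·log|y−a|.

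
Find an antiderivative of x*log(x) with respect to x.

x**2*log(x)/2 - x**2/4 + C

Use integration by parts with u = log(x), dv = x dx.
Then du = 1/x dx and v = x**2/2.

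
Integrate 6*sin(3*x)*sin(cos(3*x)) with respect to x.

Let u = cos(3*x), so du = (-3*sin(3*x)) dx.
Rewriting, the integral becomes -2·∫ sin(u) du = -2·-cos(u).
Substituting back, u = cos(3*x).

2*cos(cos(3*x)) + C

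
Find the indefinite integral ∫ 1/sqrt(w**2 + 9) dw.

log(w + sqrt(w**2 + 9)) + C

Substitute w = 3·tan(θ), so dw = 3·sec(θ)^2 dθ and the radical becomes sqrt(w**2 + 9) = 3·sec(θ) by the Pythagorean identity.
Integrate the resulting trig expression in θ, then back-substitute tan(θ) = w/3, sec(θ) = sqrt(w**2 + 9)/3 (absorbing any constant into C).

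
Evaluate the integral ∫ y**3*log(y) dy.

y**4*log(y)/4 - y**4/16 + C

Use integration by parts with u = log(y), dv = y**3 dy.
Then du = 1/y dy and v = y**4/4.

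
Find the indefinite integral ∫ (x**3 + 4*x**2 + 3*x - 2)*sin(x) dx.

Use integration by parts with u = x**3 + 4*x**2 + 3*x - 2, dv = sin(x) dx, so v = -cos(x).
Apply parts 3 times (tabular method): alternate signs, differentiate u down to 0, integrate dv up.

-x**3*cos(x) + 3*x**2*sin(x) - 4*x**2*cos(x) + 8*x*sin(x) + 3*x*cos(x) - 3*sin(x) + 10*cos(x) + C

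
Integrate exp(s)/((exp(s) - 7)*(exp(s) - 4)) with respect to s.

log(exp(s) - 7)/3 - log(exp(s) - 4)/3 + C

Let u = e^s, du = e^s ds.
The integral becomes ∫ du/((u-7)(u-4)); decompose into partial fractions.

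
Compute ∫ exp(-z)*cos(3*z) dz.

Let I denote the integral. Integrate by parts with u = cos(3*z), dv = exp(-z) dz, so v = -exp(-z): I = -exp(-z)*cos(3*z) − 3·∫ exp(-z)*sin(3*z) dz.
Apply parts again with u = sin(3*z), dv = exp(-z) dz: ∫ exp(-z)*sin(3*z) dz = -exp(-z)*sin(3*z) + 3·I. Substituting back brings back I: I = 3*exp(-z)*sin(3*z) - exp(-z)*cos(3*z) − 9·I.
Solving for I: (1 + 9)·I equals the remaining terms, so I = (1/10)·(3*exp(-z)*sin(3*z) - exp(-z)*cos(3*z)).

3*exp(-z)*sin(3*z)/10 - exp(-z)*cos(3*z)/10 + C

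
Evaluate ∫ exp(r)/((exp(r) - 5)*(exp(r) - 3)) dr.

Let u = e^r, du = e^r dr.
The integral becomes ∫ du/((u-5)(u-3)); decompose into partial fractions.

log(exp(r) - 5)/2 - log(exp(r) - 3)/2 + C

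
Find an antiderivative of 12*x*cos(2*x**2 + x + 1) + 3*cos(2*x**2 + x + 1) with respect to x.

3*sin(2*x**2 + x + 1) + C

Let u = 2*x**2 + x + 1, so du = (4*x + 1) dx.
Rewriting, the integral becomes 3·∫ cos(u) du = 3·sin(u).
Substituting back, u = 2*x**2 + x + 1.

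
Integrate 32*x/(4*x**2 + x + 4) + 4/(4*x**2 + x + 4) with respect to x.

Let u = 4*x**2 + x + 4, so du = (8*x + 1) dx.
Rewriting, the integral becomes 4·∫ 1/u du = 4·log(u).
Substituting back, u = 4*x**2 + x + 4.

4*log(4*x**2 + x + 4) + C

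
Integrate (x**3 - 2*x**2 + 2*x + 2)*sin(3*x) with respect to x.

Use integration by parts with u = x**3 - 2*x**2 + 2*x + 2, dv = sin(3*x) dx, so v = -cos(3*x)/3.
Apply parts 3 times (tabular method): alternate signs, differentiate u down to 0, integrate dv up.

-x**3*cos(3*x)/3 + x**2*sin(3*x)/3 + 2*x**2*cos(3*x)/3 - 4*x*sin(3*x)/9 - 4*x*cos(3*x)/9 + 4*sin(3*x)/27 - 22*cos(3*x)/27 + C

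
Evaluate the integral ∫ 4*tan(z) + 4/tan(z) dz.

Let u = tan(z), so du = (tan(z)**2 + 1) dz.
Rewriting, the integral becomes 4·∫ 1/u du = 4·log(u).
Substituting back, u = tan(z).

4*log(tan(z)) + C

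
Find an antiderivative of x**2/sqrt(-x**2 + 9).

Substitute x = 3·sin(θ), so dx = 3·cos(θ) dθ and the radical becomes sqrt(-x**2 + 9) = 3·cos(θ) by the Pythagorean identity.
Integrate the resulting trig expression in θ, then back-substitute θ = asin(x/3), sin(θ) = x/3, cos(θ) = sqrt(-x**2 + 9)/3 (absorbing any constant into C).

-x*sqrt(-x**2 + 9)/2 + 9*asin(x/3)/2 + C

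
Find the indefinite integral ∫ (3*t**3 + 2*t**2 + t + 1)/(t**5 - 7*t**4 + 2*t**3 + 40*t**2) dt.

19*log(t)/800 + 431*log(t - 5)/175 - 229*log(t - 4)/96 - 17*log(t + 2)/168 - 1/(40*t) + C

Factor the denominator: t**2*(t - 5)*(t - 4)*(t + 2).
Partial-fraction decomposition: -17/(168*(t + 2)) - 229/(96*(t - 4)) + 431/(175*(t - 5)) + 19/(800*t) + 1/(40*t**2).
Integrate each term; A/(t−a) gives A·log|t−a|; A/(t−a)² gives −A/(t−a).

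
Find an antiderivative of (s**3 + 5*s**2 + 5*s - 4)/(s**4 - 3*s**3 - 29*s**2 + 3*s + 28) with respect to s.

619*log(s - 7)/528 - 7*log(s - 1)/60 - 5*log(s + 1)/48 + 8*log(s + 4)/165 + C

Factor the denominator: (s - 7)*(s - 1)*(s + 1)*(s + 4).
Partial-fraction decomposition: 8/(165*(s + 4)) - 5/(48*(s + 1)) - 7/(60*(s - 1)) + 619/(528*(s - 7)).
Integrate each term: A/(s−a) contributes A·log|s−a|.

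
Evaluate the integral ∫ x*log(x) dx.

Use integration by parts with u = log(x), dv = x dx.
Then du = 1/x dx and v = x**2/2.

x**2*log(x)/2 - x**2/4 + C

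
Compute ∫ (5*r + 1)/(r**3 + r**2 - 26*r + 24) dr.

Factor the denominator: (r - 4)*(r - 1)*(r + 6).
Partial-fraction decomposition: -29/(70*(r + 6)) - 2/(7*(r - 1)) + 7/(10*(r - 4)).
Integrate each term: A/(r−a) contributes A·log|r−a|.

7*log(r - 4)/10 - 2*log(r - 1)/7 - 29*log(r + 6)/70 + C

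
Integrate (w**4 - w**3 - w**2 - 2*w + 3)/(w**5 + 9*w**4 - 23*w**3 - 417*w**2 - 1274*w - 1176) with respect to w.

Factor the denominator: (w - 7)*(w + 2)*(w + 3)*(w + 4)*(w + 7).
Partial-fraction decomposition: 113/(35*(w + 7)) - 105/(22*(w + 4)) + 27/(10*(w + 3)) - 3/(10*(w + 2)) + 111/(770*(w - 7)).
Integrate each term: A/(w−a) contributes A·log|w−a|.

111*log(w - 7)/770 - 3*log(w + 2)/10 + 27*log(w + 3)/10 - 105*log(w + 4)/22 + 113*log(w + 7)/35 + C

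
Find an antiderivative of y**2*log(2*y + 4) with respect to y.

Use integration by parts with u = log(2*y + 4), dv = y**2 dy.
Then du = 2/(2*y + 4) dy and v = y**3/3.

y**3*log(2*y + 4)/3 - y**3/9 + y**2/3 - 4*y/3 + 8*log(y + 2)/3 + C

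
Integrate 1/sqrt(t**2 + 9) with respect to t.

log(t + sqrt(t**2 + 9)) + C

Substitute t = 3·tan(θ), so dt = 3·sec(θ)^2 dθ and the radical becomes sqrt(t**2 + 9) = 3·sec(θ) by the Pythagorean identity.
Integrate the resulting trig expression in θ, then back-substitute tan(θ) = t/3, sec(θ) = sqrt(t**2 + 9)/3 (absorbing any constant into C).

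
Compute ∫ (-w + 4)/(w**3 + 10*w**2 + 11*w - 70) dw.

Factor the denominator: (w - 2)*(w + 5)*(w + 7).
Partial-fraction decomposition: 11/(18*(w + 7)) - 9/(14*(w + 5)) + 2/(63*(w - 2)).
Integrate each term: A/(w−a) contributes A·log|w−a|.

2*log(w - 2)/63 - 9*log(w + 5)/14 + 11*log(w + 7)/18 + C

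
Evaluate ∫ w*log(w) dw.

w**2*log(w)/2 - w**2/4 + C

Use integration by parts with u = log(w), dv = w dw.
Then du = 1/w dw and v = w**2/2.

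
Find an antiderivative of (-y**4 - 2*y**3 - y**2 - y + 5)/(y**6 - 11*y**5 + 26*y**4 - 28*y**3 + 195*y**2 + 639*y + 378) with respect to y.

-1569*log(y - 7)/1856 + 353*log(y - 6)/441 + 253*log(y + 1)/78400 + 136*log(y**2 + 9)/6525 + 467*atan(y/3)/13050 - 3/(280*y + 280) + C

Factor the denominator: (y - 7)*(y - 6)*(y + 1)**2*(y**2 + 9).
Partial-fraction decomposition: (544*y + 1401)/(13050*(y**2 + 9)) + 253/(78400*(y + 1)) + 3/(280*(y + 1)**2) + 353/(441*(y - 6)) - 1569/(1856*(y - 7)).
Integrate each term; A/(y−a) gives A·log|y−a|; the (By+D)/(y²+p²) term gives a log and an atan.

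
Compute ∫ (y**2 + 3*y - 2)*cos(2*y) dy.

y**2*sin(2*y)/2 + 3*y*sin(2*y)/2 + y*cos(2*y)/2 - 5*sin(2*y)/4 + 3*cos(2*y)/4 + C

Use integration by parts with u = y**2 + 3*y - 2, dv = cos(2*y) dy, so v = sin(2*y)/2.
Apply parts 2 times (tabular method): alternate signs, differentiate u down to 0, integrate dv up.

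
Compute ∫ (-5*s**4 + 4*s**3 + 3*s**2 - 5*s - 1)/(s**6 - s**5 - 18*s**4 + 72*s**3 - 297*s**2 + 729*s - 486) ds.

Factor the denominator: (s - 3)**2*(s - 1)*(s + 6)*(s**2 + 9).
Partial-fraction decomposition: (155*s - 834)/(810*(s**2 + 9)) + 7207/(25515*(s + 6)) - 1/(70*(s - 1)) - 335/(729*(s - 3)) - 143/(162*(s - 3)**2).
Integrate each term; A/(s−a) gives A·log|s−a|; the (Bs+D)/(s²+p²) term gives a log and an atan.

-335*log(s - 3)/729 - log(s - 1)/70 + 7207*log(s + 6)/25515 + 31*log(s**2 + 9)/324 - 139*atan(s/3)/405 + 143/(162*s - 486) + C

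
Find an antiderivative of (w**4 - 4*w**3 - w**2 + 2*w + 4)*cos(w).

Use integration by parts with u = w**4 - 4*w**3 - w**2 + 2*w + 4, dv = cos(w) dw, so v = sin(w).
Apply parts 4 times (tabular method): alternate signs, differentiate u down to 0, integrate dv up.

w**4*sin(w) - 4*w**3*sin(w) + 4*w**3*cos(w) - 13*w**2*sin(w) - 12*w**2*cos(w) + 26*w*sin(w) - 26*w*cos(w) + 30*sin(w) + 26*cos(w) + C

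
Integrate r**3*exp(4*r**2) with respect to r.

(4*r**2 - 1)*exp(4*r**2)/32 + C

Let u = r², du = 2r dr; rewrite as (1/2)∫ u^1·exp(4u) du.
Now integrate by parts 1 time.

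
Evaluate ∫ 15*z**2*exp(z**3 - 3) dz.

Let u = z**3 - 3, so du = (3*z**2) dz.
Rewriting, the integral becomes 5·∫ e^u du = 5·e^u.
Substituting back, u = z**3 - 3.

5*exp(z**3 - 3) + C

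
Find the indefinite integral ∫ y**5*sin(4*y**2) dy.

-y**4*cos(4*y**2)/8 + y**2*sin(4*y**2)/16 + cos(4*y**2)/64 + C

Let u = y², du = 2y dy; rewrite as (1/2)∫ u^2·sin(4u) du.
Now integrate by parts 2 times.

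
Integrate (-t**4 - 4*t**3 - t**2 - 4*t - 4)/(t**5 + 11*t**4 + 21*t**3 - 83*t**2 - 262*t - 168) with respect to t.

-107*log(t - 3)/700 - log(t + 1)/36 + 8*log(t + 2)/25 + 2*log(t + 4)/63 - 527*log(t + 7)/450 + C

Factor the denominator: (t - 3)*(t + 1)*(t + 2)*(t + 4)*(t + 7).
Partial-fraction decomposition: -527/(450*(t + 7)) + 2/(63*(t + 4)) + 8/(25*(t + 2)) - 1/(36*(t + 1)) - 107/(700*(t - 3)).
Integrate each term: A/(t−a) contributes A·log|t−a|.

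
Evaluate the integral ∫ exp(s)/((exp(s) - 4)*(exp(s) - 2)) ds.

log(exp(s) - 4)/2 - log(exp(s) - 2)/2 + C

Let u = e^s, du = e^s ds.
The integral becomes ∫ du/((u-4)(u-2)); decompose into partial fractions.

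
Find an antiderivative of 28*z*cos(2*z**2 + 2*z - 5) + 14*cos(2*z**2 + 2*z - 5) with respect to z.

Let u = 2*z**2 + 2*z - 5, so du = (4*z + 2) dz.
Rewriting, the integral becomes 7·∫ cos(u) du = 7·sin(u).
Substituting back, u = 2*z**2 + 2*z - 5.

7*sin(2*z**2 + 2*z - 5) + C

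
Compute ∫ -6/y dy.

-6*log(y) + C

Let u = y**3, so du = (3*y**2) dy.
Rewriting, the integral becomes -2·∫ 1/u du = -2·log(u).
Substituting back, u = y**3.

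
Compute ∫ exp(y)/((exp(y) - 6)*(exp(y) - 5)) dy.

log(exp(y) - 6) - log(exp(y) - 5) + C

Let u = e^y, du = e^y dy.
The integral becomes ∫ du/((u-5)(u-6)); decompose into partial fractions.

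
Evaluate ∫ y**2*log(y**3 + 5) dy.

y**3*log(y**3 + 5)/3 - y**3/3 + 5*log(y**3 + 5)/3 + C

Let u = y**3 + 5, so du = (3*y**2) dy.
The integral becomes (1/3)·∫ log(u) du; integrate by parts with u′=log(u), dv′=du.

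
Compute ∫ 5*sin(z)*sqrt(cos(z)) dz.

-10*cos(z)**(3/2)/3 + C

Let u = cos(z), so du = (-sin(z)) dz.
Rewriting, the integral becomes -5·∫ √u du = -5·(2/3)u^(3/2).
Substituting back, u = cos(z).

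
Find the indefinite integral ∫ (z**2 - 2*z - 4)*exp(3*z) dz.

(9*z**2 - 24*z - 28)*exp(3*z)/27 + C

Use integration by parts with u = z**2 - 2*z - 4, dv = exp(3*z) dz, so v = exp(3*z)/3.
Apply parts 2 times (tabular method): alternate signs, differentiate u down to 0, integrate dv up.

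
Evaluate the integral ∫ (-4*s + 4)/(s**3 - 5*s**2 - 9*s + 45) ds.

-log(s - 5) + 2*log(s - 3)/3 + log(s + 3)/3 + C

Factor the denominator: (s - 5)*(s - 3)*(s + 3).
Partial-fraction decomposition: 1/(3*(s + 3)) + 2/(3*(s - 3)) - 1/(s - 5).
Integrate each term: A/(s−a) contributes A·log|s−a|.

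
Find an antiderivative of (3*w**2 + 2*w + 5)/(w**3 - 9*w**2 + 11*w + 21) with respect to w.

83*log(w - 7)/16 - 19*log(w - 3)/8 + 3*log(w + 1)/16 + C

Factor the denominator: (w - 7)*(w - 3)*(w + 1).
Partial-fraction decomposition: 3/(16*(w + 1)) - 19/(8*(w - 3)) + 83/(16*(w - 7)).
Integrate each term: A/(w−a) contributes A·log|w−a|.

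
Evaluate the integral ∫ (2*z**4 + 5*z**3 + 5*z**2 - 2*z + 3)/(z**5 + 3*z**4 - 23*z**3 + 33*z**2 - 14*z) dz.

-3*log(z)/14 + 91*log(z - 2)/18 - 235*log(z - 1)/64 + 3349*log(z + 7)/4032 + 13/(8*z - 8) + C

Factor the denominator: z*(z - 2)*(z - 1)**2*(z + 7).
Partial-fraction decomposition: 3349/(4032*(z + 7)) - 235/(64*(z - 1)) - 13/(8*(z - 1)**2) + 91/(18*(z - 2)) - 3/(14*z).
Integrate each term; A/(z−a) gives A·log|z−a|; A/(z−a)² gives −A/(z−a).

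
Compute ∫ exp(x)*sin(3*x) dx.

Let I denote the integral. Integrate by parts with u = sin(3*x), dv = exp(x) dx, so v = exp(x): I = exp(x)*sin(3*x) − 3·∫ exp(x)*cos(3*x) dx.
Apply parts again with u = cos(3*x), dv = exp(x) dx: ∫ exp(x)*cos(3*x) dx = exp(x)*cos(3*x) + 3·I. Substituting back brings back I: I = exp(x)*sin(3*x) - 3*exp(x)*cos(3*x) − 9·I.
Solving for I: (1 + 9)·I equals the remaining terms, so I = (1/10)·(exp(x)*sin(3*x) - 3*exp(x)*cos(3*x)).

exp(x)*sin(3*x)/10 - 3*exp(x)*cos(3*x)/10 + C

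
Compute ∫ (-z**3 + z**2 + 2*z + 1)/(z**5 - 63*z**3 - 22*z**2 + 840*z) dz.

log(z)/840 - 31*log(z - 7)/364 + 13*log(z - 4)/360 - 47*log(z + 5)/180 + 241*log(z + 6)/780 + C

Factor the denominator: z*(z - 7)*(z - 4)*(z + 5)*(z + 6).
Partial-fraction decomposition: 241/(780*(z + 6)) - 47/(180*(z + 5)) + 13/(360*(z - 4)) - 31/(364*(z - 7)) + 1/(840*z).
Integrate each term: A/(z−a) contributes A·log|z−a|.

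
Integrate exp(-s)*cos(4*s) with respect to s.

Let I denote the integral. Integrate by parts with u = cos(4*s), dv = exp(-s) ds, so v = -exp(-s): I = -exp(-s)*cos(4*s) − 4·∫ exp(-s)*sin(4*s) ds.
Apply parts again with u = sin(4*s), dv = exp(-s) ds: ∫ exp(-s)*sin(4*s) ds = -exp(-s)*sin(4*s) + 4·I. Substituting back brings back I: I = 4*exp(-s)*sin(4*s) - exp(-s)*cos(4*s) − 16·I.
Solving for I: (1 + 16)·I equals the remaining terms, so I = (1/17)·(4*exp(-s)*sin(4*s) - exp(-s)*cos(4*s)).

4*exp(-s)*sin(4*s)/17 - exp(-s)*cos(4*s)/17 + C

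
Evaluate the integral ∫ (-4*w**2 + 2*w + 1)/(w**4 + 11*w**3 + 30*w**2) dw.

Factor the denominator: w**2*(w + 5)*(w + 6).
Partial-fraction decomposition: 155/(36*(w + 6)) - 109/(25*(w + 5)) + 49/(900*w) + 1/(30*w**2).
Integrate each term; A/(w−a) gives A·log|w−a|; A/(w−a)² gives −A/(w−a).

49*log(w)/900 - 109*log(w + 5)/25 + 155*log(w + 6)/36 - 1/(30*w) + C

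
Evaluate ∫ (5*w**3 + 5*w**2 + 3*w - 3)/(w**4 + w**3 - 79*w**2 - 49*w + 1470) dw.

Factor the denominator: (w - 7)*(w - 5)*(w + 6)*(w + 7).
Partial-fraction decomposition: 249/(28*(w + 7)) - 921/(143*(w + 6)) - 127/(44*(w - 5)) + 989/(182*(w - 7)).
Integrate each term: A/(w−a) contributes A·log|w−a|.

989*log(w - 7)/182 - 127*log(w - 5)/44 - 921*log(w + 6)/143 + 249*log(w + 7)/28 + C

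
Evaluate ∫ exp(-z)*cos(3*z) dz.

Let I denote the integral. Integrate by parts with u = cos(3*z), dv = exp(-z) dz, so v = -exp(-z): I = -exp(-z)*cos(3*z) − 3·∫ exp(-z)*sin(3*z) dz.
Apply parts again with u = sin(3*z), dv = exp(-z) dz: ∫ exp(-z)*sin(3*z) dz = -exp(-z)*sin(3*z) + 3·I. Substituting back brings back I: I = 3*exp(-z)*sin(3*z) - exp(-z)*cos(3*z) − 9·I.
Solving for I: (1 + 9)·I equals the remaining terms, so I = (1/10)·(3*exp(-z)*sin(3*z) - exp(-z)*cos(3*z)).

3*exp(-z)*sin(3*z)/10 - exp(-z)*cos(3*z)/10 + C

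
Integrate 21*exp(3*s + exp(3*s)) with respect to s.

7*exp(exp(3*s)) + C

Let u = exp(3*s), so du = (3*exp(3*s)) ds.
Rewriting, the integral becomes 7·∫ e^u du = 7·e^u.
Substituting back, u = exp(3*s).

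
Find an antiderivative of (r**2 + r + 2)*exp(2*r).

Use integration by parts with u = r**2 + r + 2, dv = exp(2*r) dr, so v = exp(2*r)/2.
Apply parts 2 times (tabular method): alternate signs, differentiate u down to 0, integrate dv up.

(r**2 + 2)*exp(2*r)/2 + C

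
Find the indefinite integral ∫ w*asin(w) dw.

w**2*asin(w)/2 + w*sqrt(-w**2 + 1)/4 - asin(w)/4 + C

Use integration by parts with u = arcsin(w), dv = w dw.
Then du = 1/sqrt(-w**2 + 1) dw.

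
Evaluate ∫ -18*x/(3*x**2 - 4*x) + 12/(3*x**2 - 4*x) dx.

-3*log(3*x**2 - 4*x) + C

Let u = 3*x**2 - 4*x, so du = (6*x - 4) dx.
Rewriting, the integral becomes -3·∫ 1/u du = -3·log(u).
Substituting back, u = 3*x**2 - 4*x.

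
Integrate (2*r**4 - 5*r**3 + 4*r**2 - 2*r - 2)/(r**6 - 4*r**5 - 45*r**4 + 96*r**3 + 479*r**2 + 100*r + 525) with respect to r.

1089*log(r - 7)/4000 - 713*log(r - 5)/4160 + 337*log(r + 3)/1600 - 661*log(r + 5)/2080 + 41*log(r**2 + 1)/13000 - 19*atan(r)/3250 + C

Factor the denominator: (r - 7)*(r - 5)*(r + 3)*(r + 5)*(r**2 + 1).
Partial-fraction decomposition: (41*r - 38)/(6500*(r**2 + 1)) - 661/(2080*(r + 5)) + 337/(1600*(r + 3)) - 713/(4160*(r - 5)) + 1089/(4000*(r - 7)).
Integrate each term; A/(r−a) gives A·log|r−a|; the (Br+D)/(r²+p²) term gives a log and an atan.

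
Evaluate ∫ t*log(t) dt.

t**2*log(t)/2 - t**2/4 + C

Use integration by parts with u = log(t), dv = t dt.
Then du = 1/t dt and v = t**2/2.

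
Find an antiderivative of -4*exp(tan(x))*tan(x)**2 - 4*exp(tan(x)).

Let u = tan(x), so du = (tan(x)**2 + 1) dx.
Rewriting, the integral becomes -4·∫ e^u du = -4·e^u.
Substituting back, u = tan(x).

-4*exp(tan(x)) + C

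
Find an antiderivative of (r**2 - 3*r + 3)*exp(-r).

Use integration by parts with u = r**2 - 3*r + 3, dv = exp(-r) dr, so v = -exp(-r).
Apply parts 2 times (tabular method): alternate signs, differentiate u down to 0, integrate dv up.

(-r**2 + r - 2)*exp(-r) + C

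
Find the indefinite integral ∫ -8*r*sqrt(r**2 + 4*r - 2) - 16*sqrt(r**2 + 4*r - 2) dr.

-8*(r**2 + 4*r - 2)**(3/2)/3 + C

Let u = r**2 + 4*r - 2, so du = (2*r + 4) dr.
Rewriting, the integral becomes -4·∫ √u du = -4·(2/3)u^(3/2).
Substituting back, u = r**2 + 4*r - 2.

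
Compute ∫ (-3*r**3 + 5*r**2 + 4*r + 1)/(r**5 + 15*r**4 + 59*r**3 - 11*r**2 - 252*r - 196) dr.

5*log(r - 2)/972 - 5*log(r + 1)/108 + 37*log(r + 2)/100 - 7991*log(r + 7)/24300 + 1247/(270*r + 1890) + C

Factor the denominator: (r - 2)*(r + 1)*(r + 2)*(r + 7)**2.
Partial-fraction decomposition: -7991/(24300*(r + 7)) - 1247/(270*(r + 7)**2) + 37/(100*(r + 2)) - 5/(108*(r + 1)) + 5/(972*(r - 2)).
Integrate each term; A/(r−a) gives A·log|r−a|; A/(r−a)² gives −A/(r−a).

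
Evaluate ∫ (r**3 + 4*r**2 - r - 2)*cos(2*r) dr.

Use integration by parts with u = r**3 + 4*r**2 - r - 2, dv = cos(2*r) dr, so v = sin(2*r)/2.
Apply parts 3 times (tabular method): alternate signs, differentiate u down to 0, integrate dv up.

r**3*sin(2*r)/2 + 2*r**2*sin(2*r) + 3*r**2*cos(2*r)/4 - 5*r*sin(2*r)/4 + 2*r*cos(2*r) - 2*sin(2*r) - 5*cos(2*r)/8 + C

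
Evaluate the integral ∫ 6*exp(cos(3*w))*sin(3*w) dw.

-2*exp(cos(3*w)) + C

Let u = cos(3*w), so du = (-3*sin(3*w)) dw.
Rewriting, the integral becomes -2·∫ e^u du = -2·e^u.
Substituting back, u = cos(3*w).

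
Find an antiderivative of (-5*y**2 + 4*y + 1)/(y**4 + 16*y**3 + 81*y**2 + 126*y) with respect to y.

log(y)/126 + 14*log(y + 3)/9 - 203*log(y + 6)/18 + 68*log(y + 7)/7 + C

Factor the denominator: y*(y + 3)*(y + 6)*(y + 7).
Partial-fraction decomposition: 68/(7*(y + 7)) - 203/(18*(y + 6)) + 14/(9*(y + 3)) + 1/(126*y).
Integrate each term: A/(y−a) contributes A·log|y−a|.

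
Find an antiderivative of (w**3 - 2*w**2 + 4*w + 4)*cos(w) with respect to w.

w**3*sin(w) - 2*w**2*sin(w) + 3*w**2*cos(w) - 2*w*sin(w) - 4*w*cos(w) + 8*sin(w) - 2*cos(w) + C

Use integration by parts with u = w**3 - 2*w**2 + 4*w + 4, dv = cos(w) dw, so v = sin(w).
Apply parts 3 times (tabular method): alternate signs, differentiate u down to 0, integrate dv up.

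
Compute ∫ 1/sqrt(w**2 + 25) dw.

log(w + sqrt(w**2 + 25)) + C

Substitute w = 5·tan(θ), so dw = 5·sec(θ)^2 dθ and the radical becomes sqrt(w**2 + 25) = 5·sec(θ) by the Pythagorean identity.
Integrate the resulting trig expression in θ, then back-substitute tan(θ) = w/5, sec(θ) = sqrt(w**2 + 25)/5 (absorbing any constant into C).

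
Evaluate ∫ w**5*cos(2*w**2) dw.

w**4*sin(2*w**2)/4 + w**2*cos(2*w**2)/4 - sin(2*w**2)/8 + C

Let u = w², du = 2w dw; rewrite as (1/2)∫ u^2·cos(2u) du.
Now integrate by parts 2 times.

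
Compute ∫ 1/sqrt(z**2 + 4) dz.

log(z + sqrt(z**2 + 4)) + C

Substitute z = 2·tan(θ), so dz = 2·sec(θ)^2 dθ and the radical becomes sqrt(z**2 + 4) = 2·sec(θ) by the Pythagorean identity.
Integrate the resulting trig expression in θ, then back-substitute tan(θ) = z/2, sec(θ) = sqrt(z**2 + 4)/2 (absorbing any constant into C).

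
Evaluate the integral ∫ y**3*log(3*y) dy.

Use integration by parts with u = log(3*y), dv = y**3 dy.
Then du = 1/y dy and v = y**4/4.

y**4*(log(y) + log(3))/4 - y**4/16 + C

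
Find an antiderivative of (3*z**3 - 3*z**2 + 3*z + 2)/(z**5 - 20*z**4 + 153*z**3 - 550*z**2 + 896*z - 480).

28*log(z - 6) - 317*log(z - 5)/4 + 461*log(z - 4)/9 + log(z - 1)/36 - 79/(3*z - 12) + C

Factor the denominator: (z - 6)*(z - 5)*(z - 4)**2*(z - 1).
Partial-fraction decomposition: 1/(36*(z - 1)) + 461/(9*(z - 4)) + 79/(3*(z - 4)**2) - 317/(4*(z - 5)) + 28/(z - 6).
Integrate each term; A/(z−a) gives A·log|z−a|; A/(z−a)² gives −A/(z−a).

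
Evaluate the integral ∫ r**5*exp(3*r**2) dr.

Let u = r², du = 2r dr; rewrite as (1/2)∫ u^2·exp(3u) du.
Now integrate by parts 2 times.

(9*r**4 - 6*r**2 + 2)*exp(3*r**2)/54 + C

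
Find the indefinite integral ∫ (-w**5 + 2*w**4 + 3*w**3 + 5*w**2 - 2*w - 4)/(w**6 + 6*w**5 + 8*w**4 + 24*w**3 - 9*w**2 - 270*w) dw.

Factor the denominator: w*(w - 2)*(w + 3)*(w + 5)*(w**2 + 9).
Partial-fraction decomposition: -(4*w - 915)/(702*(w**2 + 9)) - 243/(140*(w + 5)) + 371/(540*(w + 3)) + 18/(455*(w - 2)) + 2/(135*w).
Integrate each term; A/(w−a) gives A·log|w−a|; the (Bw+D)/(w²+p²) term gives a log and an atan.

2*log(w)/135 + 18*log(w - 2)/455 + 371*log(w + 3)/540 - 243*log(w + 5)/140 - log(w**2 + 9)/351 + 305*atan(w/3)/702 + C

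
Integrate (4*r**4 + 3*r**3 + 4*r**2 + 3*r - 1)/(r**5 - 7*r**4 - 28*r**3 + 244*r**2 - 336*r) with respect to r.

log(r)/336 + 10849*log(r - 7)/1365 - 1291*log(r - 4)/240 + 109*log(r - 2)/160 + 4661*log(r + 6)/6240 + C

Factor the denominator: r*(r - 7)*(r - 4)*(r - 2)*(r + 6).
Partial-fraction decomposition: 4661/(6240*(r + 6)) + 109/(160*(r - 2)) - 1291/(240*(r - 4)) + 10849/(1365*(r - 7)) + 1/(336*r).
Integrate each term: A/(r−a) contributes A·log|r−a|.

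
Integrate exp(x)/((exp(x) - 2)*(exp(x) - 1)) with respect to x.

Let u = e^x, du = e^x dx.
The integral becomes ∫ du/((u-1)(u-2)); decompose into partial fractions.

log(exp(x) - 2) - log(exp(x) - 1) + C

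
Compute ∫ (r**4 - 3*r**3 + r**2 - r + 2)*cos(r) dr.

Use integration by parts with u = r**4 - 3*r**3 + r**2 - r + 2, dv = cos(r) dr, so v = sin(r).
Apply parts 4 times (tabular method): alternate signs, differentiate u down to 0, integrate dv up.

r**4*sin(r) - 3*r**3*sin(r) + 4*r**3*cos(r) - 11*r**2*sin(r) - 9*r**2*cos(r) + 17*r*sin(r) - 22*r*cos(r) + 24*sin(r) + 17*cos(r) + C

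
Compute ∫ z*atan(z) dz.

Use integration by parts with u = arctan(z), dv = z dz.
Then du = 1/(z**2 + 1) dz.

z**2*atan(z)/2 - z/2 + atan(z)/2 + C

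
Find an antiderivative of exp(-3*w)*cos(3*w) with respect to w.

Let I denote the integral. Integrate by parts with u = cos(3*w), dv = exp(-3*w) dw, so v = -exp(-3*w)/3: I = -exp(-3*w)*cos(3*w)/3 − ∫ exp(-3*w)*sin(3*w) dw.
Apply parts again with u = sin(3*w), dv = exp(-3*w) dw: ∫ exp(-3*w)*sin(3*w) dw = -exp(-3*w)*sin(3*w)/3 + I. Substituting back brings back I: I = exp(-3*w)*sin(3*w)/3 - exp(-3*w)*cos(3*w)/3 − I.
Solving for I: (1 + 1)·I equals the remaining terms, so I = (1/2)·(exp(-3*w)*sin(3*w)/3 - exp(-3*w)*cos(3*w)/3).

exp(-3*w)*sin(3*w)/6 - exp(-3*w)*cos(3*w)/6 + C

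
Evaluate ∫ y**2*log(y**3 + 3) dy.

y**3*log(y**3 + 3)/3 - y**3/3 + log(y**3 + 3) + C

Let u = y**3 + 3, so du = (3*y**2) dy.
The integral becomes (1/3)·∫ log(u) du; integrate by parts with u′=log(u), dv′=du.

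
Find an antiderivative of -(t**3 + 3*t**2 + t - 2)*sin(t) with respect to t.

Use integration by parts with u = t**3 + 3*t**2 + t - 2, dv = -sin(t) dt, so v = cos(t).
Apply parts 3 times (tabular method): alternate signs, differentiate u down to 0, integrate dv up.

t**3*cos(t) - 3*t**2*sin(t) + 3*t**2*cos(t) - 6*t*sin(t) - 5*t*cos(t) + 5*sin(t) - 8*cos(t) + C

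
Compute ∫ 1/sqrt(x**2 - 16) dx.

Substitute x = 4·sec(θ), so dx = 4·sec(θ)*tan(θ) dθ and the radical becomes sqrt(x**2 - 16) = 4·tan(θ) by the Pythagorean identity.
Integrate the resulting trig expression in θ, then back-substitute sec(θ) = x/4, tan(θ) = sqrt(x**2 - 16)/4 (absorbing any constant into C).

log(x + sqrt(x**2 - 16)) + C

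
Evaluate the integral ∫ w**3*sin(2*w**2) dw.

-w**2*cos(2*w**2)/4 + sin(2*w**2)/8 + C

Let u = w², du = 2w dw; rewrite as (1/2)∫ u^1·sin(2u) du.
Now integrate by parts 1 time.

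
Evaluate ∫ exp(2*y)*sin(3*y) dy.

2*exp(2*y)*sin(3*y)/13 - 3*exp(2*y)*cos(3*y)/13 + C

Let I denote the integral. Integrate by parts with u = sin(3*y), dv = exp(2*y) dy, so v = exp(2*y)/2: I = exp(2*y)*sin(3*y)/2 − (3/2)·∫ exp(2*y)*cos(3*y) dy.
Apply parts again with u = cos(3*y), dv = exp(2*y) dy: ∫ exp(2*y)*cos(3*y) dy = exp(2*y)*cos(3*y)/2 + (3/2)·I. Substituting back brings back I: I = exp(2*y)*sin(3*y)/2 - 3*exp(2*y)*cos(3*y)/4 − (9/4)·I.
Solving for I: (1 + 9/4)·I equals the remaining terms, so I = (4/13)·(exp(2*y)*sin(3*y)/2 - 3*exp(2*y)*cos(3*y)/4).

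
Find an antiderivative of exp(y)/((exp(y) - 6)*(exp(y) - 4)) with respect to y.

Let u = e^y, du = e^y dy.
The integral becomes ∫ du/((u-6)(u-4)); decompose into partial fractions.

log(exp(y) - 6)/2 - log(exp(y) - 4)/2 + C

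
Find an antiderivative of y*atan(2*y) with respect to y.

Use integration by parts with u = arctan(2*y), dv = y dy.
Then du = 2/(4*y**2 + 1) dy.

y**2*atan(2*y)/2 - y/4 + atan(2*y)/8 + C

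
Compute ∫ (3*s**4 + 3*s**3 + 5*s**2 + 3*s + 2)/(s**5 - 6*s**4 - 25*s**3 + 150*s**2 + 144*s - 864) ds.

Factor the denominator: (s - 6)*(s - 4)*(s - 3)*(s + 3)*(s + 4).
Partial-fraction decomposition: 323/(280*(s + 4)) - 100/(189*(s + 3)) + 190/(63*(s - 3)) - 527/(56*(s - 4)) + 1184/(135*(s - 6)).
Integrate each term: A/(s−a) contributes A·log|s−a|.

1184*log(s - 6)/135 - 527*log(s - 4)/56 + 190*log(s - 3)/63 - 100*log(s + 3)/189 + 323*log(s + 4)/280 + C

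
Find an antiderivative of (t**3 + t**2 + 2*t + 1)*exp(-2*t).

(-4*t**3 - 10*t**2 - 18*t - 13)*exp(-2*t)/8 + C

Use integration by parts with u = t**3 + t**2 + 2*t + 1, dv = exp(-2*t) dt, so v = -exp(-2*t)/2.
Apply parts 3 times (tabular method): alternate signs, differentiate u down to 0, integrate dv up.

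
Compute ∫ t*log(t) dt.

Use integration by parts with u = log(t), dv = t dt.
Then du = 1/t dt and v = t**2/2.

t**2*log(t)/2 - t**2/4 + C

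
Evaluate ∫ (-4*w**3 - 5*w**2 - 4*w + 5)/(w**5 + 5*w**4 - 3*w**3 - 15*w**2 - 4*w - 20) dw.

-11*log(w - 2)/28 - 5*log(w + 2)/12 + 200*log(w + 5)/273 + log(w**2 + 1)/26 - 5*atan(w)/13 + C

Factor the denominator: (w - 2)*(w + 2)*(w + 5)*(w**2 + 1).
Partial-fraction decomposition: (w - 5)/(13*(w**2 + 1)) + 200/(273*(w + 5)) - 5/(12*(w + 2)) - 11/(28*(w - 2)).
Integrate each term; A/(w−a) gives A·log|w−a|; the (Bw+D)/(w²+p²) term gives a log and an atan.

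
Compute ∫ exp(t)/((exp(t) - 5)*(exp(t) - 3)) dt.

Let u = e^t, du = e^t dt.
The integral becomes ∫ du/((u-3)(u-5)); decompose into partial fractions.

log(exp(t) - 5)/2 - log(exp(t) - 3)/2 + C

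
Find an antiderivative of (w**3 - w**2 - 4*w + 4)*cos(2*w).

Use integration by parts with u = w**3 - w**2 - 4*w + 4, dv = cos(2*w) dw, so v = sin(2*w)/2.
Apply parts 3 times (tabular method): alternate signs, differentiate u down to 0, integrate dv up.

w**3*sin(2*w)/2 - w**2*sin(2*w)/2 + 3*w**2*cos(2*w)/4 - 11*w*sin(2*w)/4 - w*cos(2*w)/2 + 9*sin(2*w)/4 - 11*cos(2*w)/8 + C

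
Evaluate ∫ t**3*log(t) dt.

t**4*log(t)/4 - t**4/16 + C

Use integration by parts with u = log(t), dv = t**3 dt.
Then du = 1/t dt and v = t**4/4.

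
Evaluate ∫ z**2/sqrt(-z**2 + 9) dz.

Substitute z = 3·sin(θ), so dz = 3·cos(θ) dθ and the radical becomes sqrt(-z**2 + 9) = 3·cos(θ) by the Pythagorean identity.
Integrate the resulting trig expression in θ, then back-substitute θ = asin(z/3), sin(θ) = z/3, cos(θ) = sqrt(-z**2 + 9)/3 (absorbing any constant into C).

-z*sqrt(-z**2 + 9)/2 + 9*asin(z/3)/2 + C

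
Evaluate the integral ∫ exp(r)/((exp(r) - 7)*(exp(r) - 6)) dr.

log(exp(r) - 7) - log(exp(r) - 6) + C

Let u = e^r, du = e^r dr.
The integral becomes ∫ du/((u-6)(u-7)); decompose into partial fractions.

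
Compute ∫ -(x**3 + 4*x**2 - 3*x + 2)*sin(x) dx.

x**3*cos(x) - 3*x**2*sin(x) + 4*x**2*cos(x) - 8*x*sin(x) - 9*x*cos(x) + 9*sin(x) - 6*cos(x) + C

Use integration by parts with u = x**3 + 4*x**2 - 3*x + 2, dv = -sin(x) dx, so v = cos(x).
Apply parts 3 times (tabular method): alternate signs, differentiate u down to 0, integrate dv up.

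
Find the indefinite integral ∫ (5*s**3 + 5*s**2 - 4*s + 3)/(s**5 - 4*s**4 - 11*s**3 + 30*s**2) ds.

Factor the denominator: s**2*(s - 5)*(s - 2)*(s + 3).
Partial-fraction decomposition: -5/(24*(s + 3)) - 11/(12*(s - 2)) + 733/(600*(s - 5)) - 29/(300*s) + 1/(10*s**2).
Integrate each term; A/(s−a) gives A·log|s−a|; A/(s−a)² gives −A/(s−a).

-29*log(s)/300 + 733*log(s - 5)/600 - 11*log(s - 2)/12 - 5*log(s + 3)/24 - 1/(10*s) + C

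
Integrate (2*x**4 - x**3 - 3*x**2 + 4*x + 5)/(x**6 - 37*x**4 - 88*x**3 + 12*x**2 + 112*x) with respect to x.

5*log(x)/112 + 395*log(x - 7)/3402 - 7*log(x - 1)/270 + 110*log(x + 2)/243 - 47*log(x + 4)/80 + 25/(108*x + 216) + C

Factor the denominator: x*(x - 7)*(x - 1)*(x + 2)**2*(x + 4).
Partial-fraction decomposition: -47/(80*(x + 4)) + 110/(243*(x + 2)) - 25/(108*(x + 2)**2) - 7/(270*(x - 1)) + 395/(3402*(x - 7)) + 5/(112*x).
Integrate each term; A/(x−a) gives A·log|x−a|; A/(x−a)² gives −A/(x−a).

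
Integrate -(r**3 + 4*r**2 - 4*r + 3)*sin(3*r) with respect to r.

r**3*cos(3*r)/3 - r**2*sin(3*r)/3 + 4*r**2*cos(3*r)/3 - 8*r*sin(3*r)/9 - 14*r*cos(3*r)/9 + 14*sin(3*r)/27 + 19*cos(3*r)/27 + C

Use integration by parts with u = r**3 + 4*r**2 - 4*r + 3, dv = -sin(3*r) dr, so v = cos(3*r)/3.
Apply parts 3 times (tabular method): alternate signs, differentiate u down to 0, integrate dv up.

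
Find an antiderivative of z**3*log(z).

z**4*log(z)/4 - z**4/16 + C

Use integration by parts with u = log(z), dv = z**3 dz.
Then du = 1/z dz and v = z**4/4.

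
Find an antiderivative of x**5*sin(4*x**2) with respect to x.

Let u = x², du = 2x dx; rewrite as (1/2)∫ u^2·sin(4u) du.
Now integrate by parts 2 times.

-x**4*cos(4*x**2)/8 + x**2*sin(4*x**2)/16 + cos(4*x**2)/64 + C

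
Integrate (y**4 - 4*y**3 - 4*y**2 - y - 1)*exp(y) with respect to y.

(y**4 - 8*y**3 + 20*y**2 - 41*y + 40)*exp(y) + C

Use integration by parts with u = y**4 - 4*y**3 - 4*y**2 - y - 1, dv = exp(y) dy, so v = exp(y).
Apply parts 4 times (tabular method): alternate signs, differentiate u down to 0, integrate dv up.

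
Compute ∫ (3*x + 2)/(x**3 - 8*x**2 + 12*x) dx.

Factor the denominator: x*(x - 6)*(x - 2).
Partial-fraction decomposition: -1/(x - 2) + 5/(6*(x - 6)) + 1/(6*x).
Integrate each term: A/(x−a) contributes A·log|x−a|.

log(x)/6 + 5*log(x - 6)/6 - log(x - 2) + C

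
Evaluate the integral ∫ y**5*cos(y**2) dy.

y**4*sin(y**2)/2 + y**2*cos(y**2) - sin(y**2) + C

Let u = y², du = 2y dy; rewrite as (1/2)∫ u^2·cos(1u) du.
Now integrate by parts 2 times.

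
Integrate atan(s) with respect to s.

Use integration by parts with u = arctan(s), dv = ds.
Then du = 1/(s**2 + 1) ds.

s*atan(s) - log(s**2 + 1)/2 + C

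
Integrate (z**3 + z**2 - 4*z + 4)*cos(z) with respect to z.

Use integration by parts with u = z**3 + z**2 - 4*z + 4, dv = cos(z) dz, so v = sin(z).
Apply parts 3 times (tabular method): alternate signs, differentiate u down to 0, integrate dv up.

z**3*sin(z) + z**2*sin(z) + 3*z**2*cos(z) - 10*z*sin(z) + 2*z*cos(z) + 2*sin(z) - 10*cos(z) + C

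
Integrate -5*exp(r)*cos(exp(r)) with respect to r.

Let u = exp(r), so du = (exp(r)) dr.
Rewriting, the integral becomes -5·∫ cos(u) du = -5·sin(u).
Substituting back, u = exp(r).

-5*sin(exp(r)) + C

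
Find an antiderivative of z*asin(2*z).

Use integration by parts with u = arcsin(2*z), dv = z dz.
Then du = 2/sqrt(-4*z**2 + 1) dz.

z**2*asin(2*z)/2 + z*sqrt(-4*z**2 + 1)/8 - asin(2*z)/16 + C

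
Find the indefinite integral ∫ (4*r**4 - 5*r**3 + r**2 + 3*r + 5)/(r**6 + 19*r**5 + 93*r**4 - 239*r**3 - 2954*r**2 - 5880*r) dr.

-log(r)/1176 + 8*log(r - 5)/297 + 451*log(r + 4)/216 - 6287*log(r + 6)/132 + 20072*log(r + 7)/441 - 946/(21*r + 147) + C

Factor the denominator: r*(r - 5)*(r + 4)*(r + 6)*(r + 7)**2.
Partial-fraction decomposition: 20072/(441*(r + 7)) + 946/(21*(r + 7)**2) - 6287/(132*(r + 6)) + 451/(216*(r + 4)) + 8/(297*(r - 5)) - 1/(1176*r).
Integrate each term; A/(r−a) gives A·log|r−a|; A/(r−a)² gives −A/(r−a).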